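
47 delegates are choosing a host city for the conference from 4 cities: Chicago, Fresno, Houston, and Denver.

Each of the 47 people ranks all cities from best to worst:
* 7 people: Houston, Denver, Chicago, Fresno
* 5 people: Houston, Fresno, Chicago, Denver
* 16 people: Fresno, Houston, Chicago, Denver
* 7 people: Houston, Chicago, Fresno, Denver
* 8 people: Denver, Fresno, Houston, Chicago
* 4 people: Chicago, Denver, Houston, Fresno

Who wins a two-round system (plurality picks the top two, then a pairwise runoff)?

Round 1 first-place votes: Chicago 4, Fresno 16, Houston 19, Denver 8. Houston and Fresno advance.
Runoff: Houston is ranked above Fresno on 23 ballots, Fresno above Houston on 24.

Fresno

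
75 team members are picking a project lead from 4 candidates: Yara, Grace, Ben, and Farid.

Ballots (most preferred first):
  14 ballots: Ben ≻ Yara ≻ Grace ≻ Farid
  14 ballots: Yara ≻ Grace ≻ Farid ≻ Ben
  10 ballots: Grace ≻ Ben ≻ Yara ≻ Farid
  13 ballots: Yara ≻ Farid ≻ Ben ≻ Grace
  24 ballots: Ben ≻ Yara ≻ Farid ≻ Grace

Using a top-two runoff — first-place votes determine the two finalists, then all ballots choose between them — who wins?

Ben

Round 1 first-place votes: Yara 27, Grace 10, Ben 38, Farid 0. Ben and Yara advance.
Runoff: Ben is ranked above Yara on 48 ballots, Yara above Ben on 27.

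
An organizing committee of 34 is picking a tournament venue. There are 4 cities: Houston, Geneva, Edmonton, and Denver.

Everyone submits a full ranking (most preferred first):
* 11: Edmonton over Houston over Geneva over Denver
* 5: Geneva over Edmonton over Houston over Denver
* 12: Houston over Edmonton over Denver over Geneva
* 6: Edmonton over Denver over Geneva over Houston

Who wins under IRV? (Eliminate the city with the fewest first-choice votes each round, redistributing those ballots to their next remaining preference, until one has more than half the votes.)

Round 1: Houston 12, Geneva 5, Edmonton 17, Denver 0. Denver eliminated.
Round 2: Houston 12, Geneva 5, Edmonton 17. Geneva eliminated.
Round 3: Houston 12, Edmonton 22. Edmonton has a majority (≥18).

Edmonton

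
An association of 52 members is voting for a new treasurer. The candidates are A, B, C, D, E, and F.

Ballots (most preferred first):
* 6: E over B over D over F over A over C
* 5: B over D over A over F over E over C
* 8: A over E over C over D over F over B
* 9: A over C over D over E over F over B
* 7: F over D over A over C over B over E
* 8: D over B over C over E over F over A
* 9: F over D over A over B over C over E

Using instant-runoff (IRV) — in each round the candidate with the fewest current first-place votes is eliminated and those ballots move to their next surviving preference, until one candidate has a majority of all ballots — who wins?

Round 1: A 17, B 5, C 0, D 8, E 6, F 16. C eliminated.
Round 2: A 17, B 5, D 8, E 6, F 16. B eliminated.
Round 3: A 17, D 13, E 6, F 16. E eliminated.
Round 4: A 17, D 19, F 16. F eliminated.
Round 5: A 17, D 35. D has a majority (≥27).

D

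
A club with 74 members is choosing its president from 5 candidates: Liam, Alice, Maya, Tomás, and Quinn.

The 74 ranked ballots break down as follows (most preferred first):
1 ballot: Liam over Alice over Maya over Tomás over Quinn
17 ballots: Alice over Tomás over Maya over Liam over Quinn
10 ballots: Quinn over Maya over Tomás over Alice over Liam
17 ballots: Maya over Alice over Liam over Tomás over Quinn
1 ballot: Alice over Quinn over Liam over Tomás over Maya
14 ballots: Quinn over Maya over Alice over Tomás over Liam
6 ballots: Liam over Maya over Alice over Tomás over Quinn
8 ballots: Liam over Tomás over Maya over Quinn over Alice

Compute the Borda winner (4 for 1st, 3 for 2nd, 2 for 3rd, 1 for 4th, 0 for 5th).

Liam: 1×4 + 17×1 + 10×0 + 17×2 + 1×2 + 14×0 + 6×4 + 8×4 = 113
Alice: 1×3 + 17×4 + 10×1 + 17×3 + 1×4 + 14×2 + 6×2 + 8×0 = 176
Maya: 1×2 + 17×2 + 10×3 + 17×4 + 1×0 + 14×3 + 6×3 + 8×2 = 210
Tomás: 1×1 + 17×3 + 10×2 + 17×1 + 1×1 + 14×1 + 6×1 + 8×3 = 134
Quinn: 1×0 + 17×0 + 10×4 + 17×0 + 1×3 + 14×4 + 6×0 + 8×1 = 107

Maya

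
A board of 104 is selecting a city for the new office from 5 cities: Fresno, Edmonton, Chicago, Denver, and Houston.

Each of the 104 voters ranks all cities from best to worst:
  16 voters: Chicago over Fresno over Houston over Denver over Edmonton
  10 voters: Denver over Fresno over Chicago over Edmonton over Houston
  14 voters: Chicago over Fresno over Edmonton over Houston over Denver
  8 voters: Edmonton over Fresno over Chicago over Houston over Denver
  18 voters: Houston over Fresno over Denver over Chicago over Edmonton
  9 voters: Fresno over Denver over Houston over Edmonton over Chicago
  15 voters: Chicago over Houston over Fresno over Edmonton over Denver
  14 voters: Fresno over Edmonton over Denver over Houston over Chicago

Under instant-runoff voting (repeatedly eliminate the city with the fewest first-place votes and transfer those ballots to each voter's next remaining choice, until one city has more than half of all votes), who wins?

Fresno

Round 1: Fresno 23, Edmonton 8, Chicago 45, Denver 10, Houston 18. Edmonton eliminated.
Round 2: Fresno 31, Chicago 45, Denver 10, Houston 18. Denver eliminated.
Round 3: Fresno 41, Chicago 45, Houston 18. Houston eliminated.
Round 4: Fresno 59, Chicago 45. Fresno has a majority (≥53).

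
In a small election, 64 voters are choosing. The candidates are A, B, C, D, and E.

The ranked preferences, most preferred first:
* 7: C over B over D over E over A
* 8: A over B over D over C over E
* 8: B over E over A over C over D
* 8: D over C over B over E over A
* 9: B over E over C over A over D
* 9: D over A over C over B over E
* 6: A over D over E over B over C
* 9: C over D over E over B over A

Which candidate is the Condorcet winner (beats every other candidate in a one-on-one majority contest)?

C vs A: 33–31
C vs B: 33–31
C vs D: 33–31
C vs E: 41–23
C beats every other candidate.

C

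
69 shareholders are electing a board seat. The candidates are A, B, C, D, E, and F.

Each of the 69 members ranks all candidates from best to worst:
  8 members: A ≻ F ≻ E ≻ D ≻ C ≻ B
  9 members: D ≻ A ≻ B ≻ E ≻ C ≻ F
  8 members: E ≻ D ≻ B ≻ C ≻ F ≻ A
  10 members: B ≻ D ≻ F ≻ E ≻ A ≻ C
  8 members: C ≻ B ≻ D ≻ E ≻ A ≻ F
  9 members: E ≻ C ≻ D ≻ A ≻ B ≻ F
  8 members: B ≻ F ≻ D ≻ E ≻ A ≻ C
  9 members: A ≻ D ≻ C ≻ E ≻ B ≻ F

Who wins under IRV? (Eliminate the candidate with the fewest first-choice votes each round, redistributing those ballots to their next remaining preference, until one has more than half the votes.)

Round 1: A 17, B 18, C 8, D 9, E 17, F 0. F eliminated.
Round 2: A 17, B 18, C 8, D 9, E 17. C eliminated.
Round 3: A 17, B 26, D 9, E 17. D eliminated.
Round 4: A 26, B 26, E 17. E eliminated.
Round 5: A 35, B 34. A has a majority (≥35).

A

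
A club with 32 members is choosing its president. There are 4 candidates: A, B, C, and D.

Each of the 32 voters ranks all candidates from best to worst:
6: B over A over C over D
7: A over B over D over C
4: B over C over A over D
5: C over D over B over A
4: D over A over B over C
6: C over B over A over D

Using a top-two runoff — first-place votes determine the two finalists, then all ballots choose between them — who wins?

Round 1 first-place votes: A 7, B 10, C 11, D 4. C and B advance.
Runoff: C is ranked above B on 11 ballots, B above C on 21.

B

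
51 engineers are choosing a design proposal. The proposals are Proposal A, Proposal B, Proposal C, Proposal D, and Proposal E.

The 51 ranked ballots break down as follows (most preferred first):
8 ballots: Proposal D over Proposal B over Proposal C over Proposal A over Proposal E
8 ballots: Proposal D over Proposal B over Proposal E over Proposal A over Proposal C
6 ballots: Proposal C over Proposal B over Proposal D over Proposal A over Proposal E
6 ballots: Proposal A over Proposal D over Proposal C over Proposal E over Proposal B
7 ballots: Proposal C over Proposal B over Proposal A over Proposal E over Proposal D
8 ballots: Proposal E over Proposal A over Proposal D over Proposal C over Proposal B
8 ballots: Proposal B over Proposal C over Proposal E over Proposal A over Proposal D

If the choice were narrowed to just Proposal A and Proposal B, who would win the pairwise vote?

Proposal A is ranked above Proposal B on 14 ballots; Proposal B above Proposal A on 37.

Proposal B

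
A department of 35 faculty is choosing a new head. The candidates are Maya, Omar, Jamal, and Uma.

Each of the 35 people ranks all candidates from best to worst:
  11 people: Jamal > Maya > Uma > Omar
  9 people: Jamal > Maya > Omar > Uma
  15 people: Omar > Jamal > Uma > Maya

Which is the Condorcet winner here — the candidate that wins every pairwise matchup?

Jamal vs Maya: 35–0
Jamal vs Omar: 20–15
Jamal vs Uma: 35–0
Jamal beats every other candidate.

Jamal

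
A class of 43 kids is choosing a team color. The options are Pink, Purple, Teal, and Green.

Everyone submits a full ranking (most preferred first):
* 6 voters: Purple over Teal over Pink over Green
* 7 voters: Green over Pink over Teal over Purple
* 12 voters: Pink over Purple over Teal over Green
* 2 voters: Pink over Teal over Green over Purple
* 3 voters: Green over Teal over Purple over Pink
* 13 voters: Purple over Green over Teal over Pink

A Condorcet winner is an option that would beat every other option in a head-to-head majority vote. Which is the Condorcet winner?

Purple

Purple vs Pink: 22–21
Purple vs Teal: 31–12
Purple vs Green: 31–12
Purple beats every other option.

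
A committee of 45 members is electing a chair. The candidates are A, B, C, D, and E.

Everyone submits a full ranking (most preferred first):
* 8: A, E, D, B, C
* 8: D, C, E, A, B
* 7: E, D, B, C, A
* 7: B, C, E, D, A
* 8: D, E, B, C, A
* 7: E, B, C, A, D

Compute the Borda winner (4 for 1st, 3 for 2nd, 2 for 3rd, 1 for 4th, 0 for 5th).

E

A: 8×4 + 8×1 + 7×0 + 7×0 + 8×0 + 7×1 = 47
B: 8×1 + 8×0 + 7×2 + 7×4 + 8×2 + 7×3 = 87
C: 8×0 + 8×3 + 7×1 + 7×3 + 8×1 + 7×2 = 74
D: 8×2 + 8×4 + 7×3 + 7×1 + 8×4 + 7×0 = 108
E: 8×3 + 8×2 + 7×4 + 7×2 + 8×3 + 7×4 = 134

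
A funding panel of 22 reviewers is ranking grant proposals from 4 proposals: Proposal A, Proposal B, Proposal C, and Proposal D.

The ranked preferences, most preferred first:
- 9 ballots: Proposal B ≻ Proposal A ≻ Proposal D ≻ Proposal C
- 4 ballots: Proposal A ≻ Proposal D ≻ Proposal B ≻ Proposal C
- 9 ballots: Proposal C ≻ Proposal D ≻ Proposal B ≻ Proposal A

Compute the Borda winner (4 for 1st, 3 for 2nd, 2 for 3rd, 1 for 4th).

Proposal A: 9×3 + 4×4 + 9×1 = 52
Proposal B: 9×4 + 4×2 + 9×2 = 62
Proposal C: 9×1 + 4×1 + 9×4 = 49
Proposal D: 9×2 + 4×3 + 9×3 = 57

Proposal B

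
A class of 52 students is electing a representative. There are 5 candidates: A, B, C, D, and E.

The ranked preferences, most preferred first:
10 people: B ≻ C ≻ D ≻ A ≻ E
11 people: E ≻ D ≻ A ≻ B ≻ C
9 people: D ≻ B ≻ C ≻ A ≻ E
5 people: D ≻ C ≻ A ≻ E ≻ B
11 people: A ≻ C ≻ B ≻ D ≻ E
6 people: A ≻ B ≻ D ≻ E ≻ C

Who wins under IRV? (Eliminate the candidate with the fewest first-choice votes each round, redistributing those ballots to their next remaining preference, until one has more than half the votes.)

D

Round 1: A 17, B 10, C 0, D 14, E 11. C eliminated.
Round 2: A 17, B 10, D 14, E 11. B eliminated.
Round 3: A 17, D 24, E 11. E eliminated.
Round 4: A 17, D 35. D has a majority (≥27).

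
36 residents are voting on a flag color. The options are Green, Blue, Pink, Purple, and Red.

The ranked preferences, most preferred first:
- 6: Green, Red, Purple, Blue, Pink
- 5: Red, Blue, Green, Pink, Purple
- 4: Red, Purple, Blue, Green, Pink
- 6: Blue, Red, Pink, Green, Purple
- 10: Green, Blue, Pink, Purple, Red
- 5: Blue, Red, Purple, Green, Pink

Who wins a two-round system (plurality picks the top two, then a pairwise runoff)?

Blue

Round 1 first-place votes: Green 16, Blue 11, Pink 0, Purple 0, Red 9. Green and Blue advance.
Runoff: Green is ranked above Blue on 16 ballots, Blue above Green on 20.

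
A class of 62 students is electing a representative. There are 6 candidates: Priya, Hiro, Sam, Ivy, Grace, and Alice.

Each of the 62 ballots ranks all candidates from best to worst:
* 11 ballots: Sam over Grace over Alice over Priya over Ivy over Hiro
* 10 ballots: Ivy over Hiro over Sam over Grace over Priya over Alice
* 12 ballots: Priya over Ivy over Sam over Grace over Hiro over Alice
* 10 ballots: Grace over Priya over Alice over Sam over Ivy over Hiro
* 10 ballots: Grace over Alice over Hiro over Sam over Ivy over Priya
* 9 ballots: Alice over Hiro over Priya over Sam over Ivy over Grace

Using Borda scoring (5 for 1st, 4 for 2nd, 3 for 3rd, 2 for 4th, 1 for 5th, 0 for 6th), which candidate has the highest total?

Grace

Priya: 11×2 + 10×1 + 12×5 + 10×4 + 10×0 + 9×3 = 159
Hiro: 11×0 + 10×4 + 12×1 + 10×0 + 10×3 + 9×4 = 118
Sam: 11×5 + 10×3 + 12×3 + 10×2 + 10×2 + 9×2 = 179
Ivy: 11×1 + 10×5 + 12×4 + 10×1 + 10×1 + 9×1 = 138
Grace: 11×4 + 10×2 + 12×2 + 10×5 + 10×5 + 9×0 = 188
Alice: 11×3 + 10×0 + 12×0 + 10×3 + 10×4 + 9×5 = 148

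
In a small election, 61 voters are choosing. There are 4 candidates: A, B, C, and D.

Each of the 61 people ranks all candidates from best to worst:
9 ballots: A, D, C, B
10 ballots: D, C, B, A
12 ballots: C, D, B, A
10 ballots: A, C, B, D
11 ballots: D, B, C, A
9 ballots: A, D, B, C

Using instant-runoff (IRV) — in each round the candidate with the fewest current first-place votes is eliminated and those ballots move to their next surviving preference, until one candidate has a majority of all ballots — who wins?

Round 1: A 28, B 0, C 12, D 21. B eliminated.
Round 2: A 28, C 12, D 21. C eliminated.
Round 3: A 28, D 33. D has a majority (≥31).

D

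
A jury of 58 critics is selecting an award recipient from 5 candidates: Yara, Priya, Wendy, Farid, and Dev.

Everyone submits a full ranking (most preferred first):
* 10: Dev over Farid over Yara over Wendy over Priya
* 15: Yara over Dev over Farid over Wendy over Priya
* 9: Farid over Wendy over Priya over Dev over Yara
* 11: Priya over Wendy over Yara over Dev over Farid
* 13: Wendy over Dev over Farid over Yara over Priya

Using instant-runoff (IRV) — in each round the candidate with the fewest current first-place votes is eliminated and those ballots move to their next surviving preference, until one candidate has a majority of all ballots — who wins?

Round 1: Yara 15, Priya 11, Wendy 13, Farid 9, Dev 10. Farid eliminated.
Round 2: Yara 15, Priya 11, Wendy 22, Dev 10. Dev eliminated.
Round 3: Yara 25, Priya 11, Wendy 22. Priya eliminated.
Round 4: Yara 25, Wendy 33. Wendy has a majority (≥30).

Wendy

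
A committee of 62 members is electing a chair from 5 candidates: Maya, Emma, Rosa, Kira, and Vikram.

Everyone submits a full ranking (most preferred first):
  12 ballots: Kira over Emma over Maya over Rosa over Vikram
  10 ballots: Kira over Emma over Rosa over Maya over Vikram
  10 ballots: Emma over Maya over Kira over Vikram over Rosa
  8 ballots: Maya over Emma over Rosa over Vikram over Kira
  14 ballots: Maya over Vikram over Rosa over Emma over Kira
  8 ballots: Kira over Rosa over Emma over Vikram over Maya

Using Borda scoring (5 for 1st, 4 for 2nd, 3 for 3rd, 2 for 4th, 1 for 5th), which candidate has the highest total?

Emma

Maya: 12×3 + 10×2 + 10×4 + 8×5 + 14×5 + 8×1 = 214
Emma: 12×4 + 10×4 + 10×5 + 8×4 + 14×2 + 8×3 = 222
Rosa: 12×2 + 10×3 + 10×1 + 8×3 + 14×3 + 8×4 = 162
Kira: 12×5 + 10×5 + 10×3 + 8×1 + 14×1 + 8×5 = 202
Vikram: 12×1 + 10×1 + 10×2 + 8×2 + 14×4 + 8×2 = 130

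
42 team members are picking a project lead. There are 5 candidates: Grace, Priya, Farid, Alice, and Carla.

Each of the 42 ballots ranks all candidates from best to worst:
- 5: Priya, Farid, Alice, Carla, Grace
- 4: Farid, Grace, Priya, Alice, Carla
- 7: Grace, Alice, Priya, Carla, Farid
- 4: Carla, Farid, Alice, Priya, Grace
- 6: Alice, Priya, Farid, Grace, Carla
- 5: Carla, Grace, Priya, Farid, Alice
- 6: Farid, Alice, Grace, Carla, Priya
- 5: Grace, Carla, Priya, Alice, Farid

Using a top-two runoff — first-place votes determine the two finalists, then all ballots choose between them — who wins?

Farid

Round 1 first-place votes: Grace 12, Priya 5, Farid 10, Alice 6, Carla 9. Grace and Farid advance.
Runoff: Grace is ranked above Farid on 17 ballots, Farid above Grace on 25.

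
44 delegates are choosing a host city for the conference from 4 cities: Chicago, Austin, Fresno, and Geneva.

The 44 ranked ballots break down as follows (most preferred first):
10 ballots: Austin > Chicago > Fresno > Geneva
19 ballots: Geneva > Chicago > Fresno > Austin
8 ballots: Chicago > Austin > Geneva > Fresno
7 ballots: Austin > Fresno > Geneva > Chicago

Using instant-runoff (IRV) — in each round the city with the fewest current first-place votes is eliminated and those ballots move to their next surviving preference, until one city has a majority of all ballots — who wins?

Austin

Round 1: Chicago 8, Austin 17, Fresno 0, Geneva 19. Fresno eliminated.
Round 2: Chicago 8, Austin 17, Geneva 19. Chicago eliminated.
Round 3: Austin 25, Geneva 19. Austin has a majority (≥23).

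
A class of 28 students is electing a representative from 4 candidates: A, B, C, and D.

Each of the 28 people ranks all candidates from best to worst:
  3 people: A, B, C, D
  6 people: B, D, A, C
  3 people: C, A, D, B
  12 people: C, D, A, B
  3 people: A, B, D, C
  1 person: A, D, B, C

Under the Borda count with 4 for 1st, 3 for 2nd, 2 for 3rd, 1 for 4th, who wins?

C

A: 3×4 + 6×2 + 3×3 + 12×2 + 3×4 + 1×4 = 73
B: 3×3 + 6×4 + 3×1 + 12×1 + 3×3 + 1×2 = 59
C: 3×2 + 6×1 + 3×4 + 12×4 + 3×1 + 1×1 = 76
D: 3×1 + 6×3 + 3×2 + 12×3 + 3×2 + 1×3 = 72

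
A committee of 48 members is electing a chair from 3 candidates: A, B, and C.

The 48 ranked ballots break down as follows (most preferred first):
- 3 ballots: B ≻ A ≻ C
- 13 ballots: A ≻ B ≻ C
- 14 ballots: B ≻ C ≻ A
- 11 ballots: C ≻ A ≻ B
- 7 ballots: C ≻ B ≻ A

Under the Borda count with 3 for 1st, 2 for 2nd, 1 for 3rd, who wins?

A: 3×2 + 13×3 + 14×1 + 11×2 + 7×1 = 88
B: 3×3 + 13×2 + 14×3 + 11×1 + 7×2 = 102
C: 3×1 + 13×1 + 14×2 + 11×3 + 7×3 = 98

B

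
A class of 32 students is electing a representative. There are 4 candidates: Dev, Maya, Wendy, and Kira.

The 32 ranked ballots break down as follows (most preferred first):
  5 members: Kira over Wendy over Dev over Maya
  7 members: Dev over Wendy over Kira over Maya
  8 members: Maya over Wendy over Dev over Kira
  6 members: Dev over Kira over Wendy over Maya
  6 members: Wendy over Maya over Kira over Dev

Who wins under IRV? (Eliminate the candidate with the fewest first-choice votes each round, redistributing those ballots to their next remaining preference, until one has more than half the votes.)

Wendy

Round 1: Dev 13, Maya 8, Wendy 6, Kira 5. Kira eliminated.
Round 2: Dev 13, Maya 8, Wendy 11. Maya eliminated.
Round 3: Dev 13, Wendy 19. Wendy has a majority (≥17).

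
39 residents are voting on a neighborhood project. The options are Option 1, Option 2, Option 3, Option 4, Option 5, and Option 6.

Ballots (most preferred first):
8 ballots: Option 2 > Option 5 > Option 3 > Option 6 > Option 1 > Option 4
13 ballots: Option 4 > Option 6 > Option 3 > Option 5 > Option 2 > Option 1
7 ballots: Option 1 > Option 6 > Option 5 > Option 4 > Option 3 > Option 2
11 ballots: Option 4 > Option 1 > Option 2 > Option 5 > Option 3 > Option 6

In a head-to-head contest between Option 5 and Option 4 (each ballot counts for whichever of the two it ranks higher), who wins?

Option 5 is ranked above Option 4 on 15 ballots; Option 4 above Option 5 on 24.

Option 4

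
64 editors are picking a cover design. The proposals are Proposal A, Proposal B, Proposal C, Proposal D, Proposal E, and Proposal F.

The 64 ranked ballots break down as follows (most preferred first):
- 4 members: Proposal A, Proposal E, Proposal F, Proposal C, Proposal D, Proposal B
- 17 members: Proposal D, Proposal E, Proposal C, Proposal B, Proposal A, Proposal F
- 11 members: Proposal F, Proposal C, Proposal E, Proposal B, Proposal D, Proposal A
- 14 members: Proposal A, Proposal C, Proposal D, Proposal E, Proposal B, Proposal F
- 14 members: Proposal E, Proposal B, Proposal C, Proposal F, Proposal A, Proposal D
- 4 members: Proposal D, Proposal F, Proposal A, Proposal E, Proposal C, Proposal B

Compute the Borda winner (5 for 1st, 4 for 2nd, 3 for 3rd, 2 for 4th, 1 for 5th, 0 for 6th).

Proposal A: 4×5 + 17×1 + 11×0 + 14×5 + 14×1 + 4×3 = 133
Proposal B: 4×0 + 17×2 + 11×2 + 14×1 + 14×4 + 4×0 = 126
Proposal C: 4×2 + 17×3 + 11×4 + 14×4 + 14×3 + 4×1 = 205
Proposal D: 4×1 + 17×5 + 11×1 + 14×3 + 14×0 + 4×5 = 162
Proposal E: 4×4 + 17×4 + 11×3 + 14×2 + 14×5 + 4×2 = 223
Proposal F: 4×3 + 17×0 + 11×5 + 14×0 + 14×2 + 4×4 = 111

Proposal E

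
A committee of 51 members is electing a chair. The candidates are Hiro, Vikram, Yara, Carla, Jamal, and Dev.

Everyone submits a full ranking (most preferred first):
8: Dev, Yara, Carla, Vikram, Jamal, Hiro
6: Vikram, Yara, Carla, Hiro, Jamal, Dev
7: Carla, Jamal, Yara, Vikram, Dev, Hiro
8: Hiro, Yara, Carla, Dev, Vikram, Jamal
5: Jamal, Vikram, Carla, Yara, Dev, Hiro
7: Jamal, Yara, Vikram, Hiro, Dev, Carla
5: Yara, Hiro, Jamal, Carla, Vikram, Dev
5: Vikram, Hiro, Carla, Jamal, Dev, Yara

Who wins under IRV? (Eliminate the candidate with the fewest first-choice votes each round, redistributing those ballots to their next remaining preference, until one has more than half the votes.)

Vikram

Round 1: Hiro 8, Vikram 11, Yara 5, Carla 7, Jamal 12, Dev 8. Yara eliminated.
Round 2: Hiro 13, Vikram 11, Carla 7, Jamal 12, Dev 8. Carla eliminated.
Round 3: Hiro 13, Vikram 11, Jamal 19, Dev 8. Dev eliminated.
Round 4: Hiro 13, Vikram 19, Jamal 19. Hiro eliminated.
Round 5: Vikram 27, Jamal 24. Vikram has a majority (≥26).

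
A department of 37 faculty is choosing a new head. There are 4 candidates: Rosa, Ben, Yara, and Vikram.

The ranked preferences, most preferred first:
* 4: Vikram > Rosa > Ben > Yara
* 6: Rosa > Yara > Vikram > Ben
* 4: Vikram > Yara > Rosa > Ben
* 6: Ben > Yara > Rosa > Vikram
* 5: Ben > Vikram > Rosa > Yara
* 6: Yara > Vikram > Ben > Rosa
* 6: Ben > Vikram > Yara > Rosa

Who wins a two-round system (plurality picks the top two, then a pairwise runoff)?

Vikram

Round 1 first-place votes: Rosa 6, Ben 17, Yara 6, Vikram 8. Ben and Vikram advance.
Runoff: Ben is ranked above Vikram on 17 ballots, Vikram above Ben on 20.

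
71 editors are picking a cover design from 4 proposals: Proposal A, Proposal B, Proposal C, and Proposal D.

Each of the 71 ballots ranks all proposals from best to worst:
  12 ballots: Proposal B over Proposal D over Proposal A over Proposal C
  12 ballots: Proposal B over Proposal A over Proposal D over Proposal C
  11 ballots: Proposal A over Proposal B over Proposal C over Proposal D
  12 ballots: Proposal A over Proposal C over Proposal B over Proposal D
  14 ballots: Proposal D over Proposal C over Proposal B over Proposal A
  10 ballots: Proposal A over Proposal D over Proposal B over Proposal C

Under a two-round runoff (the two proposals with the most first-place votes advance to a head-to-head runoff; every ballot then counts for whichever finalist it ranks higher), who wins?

Round 1 first-place votes: Proposal A 33, Proposal B 24, Proposal C 0, Proposal D 14. Proposal A and Proposal B advance.
Runoff: Proposal A is ranked above Proposal B on 33 ballots, Proposal B above Proposal A on 38.

Proposal B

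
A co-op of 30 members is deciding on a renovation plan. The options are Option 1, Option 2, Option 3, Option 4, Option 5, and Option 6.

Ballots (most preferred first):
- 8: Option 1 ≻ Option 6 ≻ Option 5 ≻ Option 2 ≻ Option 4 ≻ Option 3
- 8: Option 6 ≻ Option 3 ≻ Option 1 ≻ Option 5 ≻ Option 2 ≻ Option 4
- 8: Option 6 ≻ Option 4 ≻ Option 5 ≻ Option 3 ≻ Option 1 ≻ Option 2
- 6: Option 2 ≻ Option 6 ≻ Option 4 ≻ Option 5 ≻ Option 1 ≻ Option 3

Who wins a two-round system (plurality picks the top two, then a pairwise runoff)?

Round 1 first-place votes: Option 1 8, Option 2 6, Option 3 0, Option 4 0, Option 5 0, Option 6 16. Option 6 and Option 1 advance.
Runoff: Option 6 is ranked above Option 1 on 22 ballots, Option 1 above Option 6 on 8.

Option 6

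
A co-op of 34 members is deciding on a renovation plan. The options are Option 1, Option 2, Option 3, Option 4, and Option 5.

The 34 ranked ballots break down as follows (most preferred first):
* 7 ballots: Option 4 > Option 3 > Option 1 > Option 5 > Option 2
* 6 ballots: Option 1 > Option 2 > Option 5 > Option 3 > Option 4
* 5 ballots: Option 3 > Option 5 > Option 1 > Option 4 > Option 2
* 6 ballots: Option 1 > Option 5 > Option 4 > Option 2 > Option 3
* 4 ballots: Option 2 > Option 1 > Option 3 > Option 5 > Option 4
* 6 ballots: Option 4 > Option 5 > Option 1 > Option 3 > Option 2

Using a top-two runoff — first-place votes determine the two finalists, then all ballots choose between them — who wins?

Round 1 first-place votes: Option 1 12, Option 2 4, Option 3 5, Option 4 13, Option 5 0. Option 4 and Option 1 advance.
Runoff: Option 4 is ranked above Option 1 on 13 ballots, Option 1 above Option 4 on 21.

Option 1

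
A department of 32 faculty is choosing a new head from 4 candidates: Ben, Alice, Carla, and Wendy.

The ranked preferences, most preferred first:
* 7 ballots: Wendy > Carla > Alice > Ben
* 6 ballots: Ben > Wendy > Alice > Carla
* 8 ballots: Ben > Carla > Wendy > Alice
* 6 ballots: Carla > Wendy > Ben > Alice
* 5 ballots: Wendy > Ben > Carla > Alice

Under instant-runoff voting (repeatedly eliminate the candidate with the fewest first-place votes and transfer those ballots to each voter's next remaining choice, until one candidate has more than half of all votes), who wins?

Wendy

Round 1: Ben 14, Alice 0, Carla 6, Wendy 12. Alice eliminated.
Round 2: Ben 14, Carla 6, Wendy 12. Carla eliminated.
Round 3: Ben 14, Wendy 18. Wendy has a majority (≥17).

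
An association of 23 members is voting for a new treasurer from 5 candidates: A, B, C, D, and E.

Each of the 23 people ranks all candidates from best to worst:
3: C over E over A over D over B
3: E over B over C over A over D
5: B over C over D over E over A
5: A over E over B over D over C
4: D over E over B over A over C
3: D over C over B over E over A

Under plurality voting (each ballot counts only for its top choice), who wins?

First-place votes: A 5, B 5, C 3, D 7, E 3.

D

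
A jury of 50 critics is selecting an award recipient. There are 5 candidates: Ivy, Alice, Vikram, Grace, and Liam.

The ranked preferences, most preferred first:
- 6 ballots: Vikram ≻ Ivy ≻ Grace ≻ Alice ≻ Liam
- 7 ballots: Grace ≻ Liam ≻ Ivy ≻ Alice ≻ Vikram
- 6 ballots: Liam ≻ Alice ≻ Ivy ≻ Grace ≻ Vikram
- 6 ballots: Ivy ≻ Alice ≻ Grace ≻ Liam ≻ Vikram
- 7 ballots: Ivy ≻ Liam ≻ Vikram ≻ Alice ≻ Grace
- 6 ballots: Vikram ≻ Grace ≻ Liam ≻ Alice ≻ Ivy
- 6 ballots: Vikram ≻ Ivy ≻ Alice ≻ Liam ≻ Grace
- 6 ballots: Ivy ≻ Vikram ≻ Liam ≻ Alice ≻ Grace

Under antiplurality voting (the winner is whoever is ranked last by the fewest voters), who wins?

Alice

Last-place votes: Ivy 6, Alice 0, Vikram 19, Grace 19, Liam 6.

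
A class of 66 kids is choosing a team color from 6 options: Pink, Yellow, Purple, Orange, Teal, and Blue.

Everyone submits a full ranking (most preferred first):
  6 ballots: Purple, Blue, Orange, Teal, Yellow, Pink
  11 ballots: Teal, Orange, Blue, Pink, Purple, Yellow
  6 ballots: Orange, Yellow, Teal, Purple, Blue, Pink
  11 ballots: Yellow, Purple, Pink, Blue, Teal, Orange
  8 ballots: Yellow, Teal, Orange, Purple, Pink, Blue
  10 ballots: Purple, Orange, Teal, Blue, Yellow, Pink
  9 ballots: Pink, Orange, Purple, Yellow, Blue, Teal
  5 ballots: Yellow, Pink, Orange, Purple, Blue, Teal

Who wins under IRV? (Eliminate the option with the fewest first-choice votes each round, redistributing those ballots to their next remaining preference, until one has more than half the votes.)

Purple

Round 1: Pink 9, Yellow 24, Purple 16, Orange 6, Teal 11, Blue 0. Blue eliminated.
Round 2: Pink 9, Yellow 24, Purple 16, Orange 6, Teal 11. Orange eliminated.
Round 3: Pink 9, Yellow 30, Purple 16, Teal 11. Pink eliminated.
Round 4: Yellow 30, Purple 25, Teal 11. Teal eliminated.
Round 5: Yellow 30, Purple 36. Purple has a majority (≥34).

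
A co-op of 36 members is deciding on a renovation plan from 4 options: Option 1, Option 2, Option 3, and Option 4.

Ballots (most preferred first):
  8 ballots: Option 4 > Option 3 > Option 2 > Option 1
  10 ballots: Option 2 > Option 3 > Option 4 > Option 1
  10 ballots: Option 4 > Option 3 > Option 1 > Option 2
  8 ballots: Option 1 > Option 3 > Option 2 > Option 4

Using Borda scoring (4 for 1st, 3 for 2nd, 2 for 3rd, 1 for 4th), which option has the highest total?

Option 3

Option 1: 8×1 + 10×1 + 10×2 + 8×4 = 70
Option 2: 8×2 + 10×4 + 10×1 + 8×2 = 82
Option 3: 8×3 + 10×3 + 10×3 + 8×3 = 108
Option 4: 8×4 + 10×2 + 10×4 + 8×1 = 100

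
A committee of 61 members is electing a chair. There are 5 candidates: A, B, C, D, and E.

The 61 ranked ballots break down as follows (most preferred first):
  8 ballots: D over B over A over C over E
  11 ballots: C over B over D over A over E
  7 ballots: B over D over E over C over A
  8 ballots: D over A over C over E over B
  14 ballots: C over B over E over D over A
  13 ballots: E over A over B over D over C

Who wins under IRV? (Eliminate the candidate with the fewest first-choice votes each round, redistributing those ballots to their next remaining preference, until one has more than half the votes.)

Round 1: A 0, B 7, C 25, D 16, E 13. A eliminated.
Round 2: B 7, C 25, D 16, E 13. B eliminated.
Round 3: C 25, D 23, E 13. E eliminated.
Round 4: C 25, D 36. D has a majority (≥31).

D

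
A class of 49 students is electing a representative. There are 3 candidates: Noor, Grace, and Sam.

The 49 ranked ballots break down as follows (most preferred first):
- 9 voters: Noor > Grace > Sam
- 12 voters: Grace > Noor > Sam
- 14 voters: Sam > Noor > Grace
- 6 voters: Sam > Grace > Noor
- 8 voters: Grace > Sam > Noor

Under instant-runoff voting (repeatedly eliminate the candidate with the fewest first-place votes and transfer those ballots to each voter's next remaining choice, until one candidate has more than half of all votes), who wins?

Round 1: Noor 9, Grace 20, Sam 20. Noor eliminated.
Round 2: Grace 29, Sam 20. Grace has a majority (≥25).

Grace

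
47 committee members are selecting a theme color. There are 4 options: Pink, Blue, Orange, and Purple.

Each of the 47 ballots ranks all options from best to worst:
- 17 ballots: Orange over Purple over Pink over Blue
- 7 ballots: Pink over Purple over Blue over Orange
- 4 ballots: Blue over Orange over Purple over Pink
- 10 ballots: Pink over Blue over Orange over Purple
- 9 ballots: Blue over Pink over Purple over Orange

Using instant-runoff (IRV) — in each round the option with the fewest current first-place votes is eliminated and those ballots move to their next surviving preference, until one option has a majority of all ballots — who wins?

Round 1: Pink 17, Blue 13, Orange 17, Purple 0. Purple eliminated.
Round 2: Pink 17, Blue 13, Orange 17. Blue eliminated.
Round 3: Pink 26, Orange 21. Pink has a majority (≥24).

Pink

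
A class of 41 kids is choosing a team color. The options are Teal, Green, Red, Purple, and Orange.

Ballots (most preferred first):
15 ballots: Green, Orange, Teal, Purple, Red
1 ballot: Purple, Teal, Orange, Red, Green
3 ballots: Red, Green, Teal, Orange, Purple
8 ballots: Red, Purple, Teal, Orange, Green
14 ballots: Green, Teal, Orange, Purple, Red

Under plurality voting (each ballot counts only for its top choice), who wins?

First-place votes: Teal 0, Green 29, Red 11, Purple 1, Orange 0.

Green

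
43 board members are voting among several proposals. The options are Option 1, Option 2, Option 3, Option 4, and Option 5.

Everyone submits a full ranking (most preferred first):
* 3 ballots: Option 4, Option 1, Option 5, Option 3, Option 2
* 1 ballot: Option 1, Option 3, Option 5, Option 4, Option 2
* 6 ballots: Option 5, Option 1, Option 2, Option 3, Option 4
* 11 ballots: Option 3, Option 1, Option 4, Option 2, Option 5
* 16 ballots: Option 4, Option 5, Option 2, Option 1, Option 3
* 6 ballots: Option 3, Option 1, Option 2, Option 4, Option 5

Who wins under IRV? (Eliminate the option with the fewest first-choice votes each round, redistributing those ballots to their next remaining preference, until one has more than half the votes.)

Option 3

Round 1: Option 1 1, Option 2 0, Option 3 17, Option 4 19, Option 5 6. Option 2 eliminated.
Round 2: Option 1 1, Option 3 17, Option 4 19, Option 5 6. Option 1 eliminated.
Round 3: Option 3 18, Option 4 19, Option 5 6. Option 5 eliminated.
Round 4: Option 3 24, Option 4 19. Option 3 has a majority (≥22).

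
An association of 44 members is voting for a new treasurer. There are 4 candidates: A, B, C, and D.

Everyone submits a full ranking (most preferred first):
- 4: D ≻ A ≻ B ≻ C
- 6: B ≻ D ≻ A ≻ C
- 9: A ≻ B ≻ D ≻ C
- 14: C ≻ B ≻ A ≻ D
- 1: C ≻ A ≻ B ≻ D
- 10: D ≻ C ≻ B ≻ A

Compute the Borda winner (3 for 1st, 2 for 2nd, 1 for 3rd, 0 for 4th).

A: 4×2 + 6×1 + 9×3 + 14×1 + 1×2 + 10×0 = 57
B: 4×1 + 6×3 + 9×2 + 14×2 + 1×1 + 10×1 = 79
C: 4×0 + 6×0 + 9×0 + 14×3 + 1×3 + 10×2 = 65
D: 4×3 + 6×2 + 9×1 + 14×0 + 1×0 + 10×3 = 63

B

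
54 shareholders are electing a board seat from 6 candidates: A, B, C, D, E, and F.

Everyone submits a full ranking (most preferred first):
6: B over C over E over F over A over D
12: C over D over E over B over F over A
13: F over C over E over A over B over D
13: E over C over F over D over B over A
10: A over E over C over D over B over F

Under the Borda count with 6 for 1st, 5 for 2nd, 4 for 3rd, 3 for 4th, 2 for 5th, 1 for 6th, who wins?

A: 6×2 + 12×1 + 13×3 + 13×1 + 10×6 = 136
B: 6×6 + 12×3 + 13×2 + 13×2 + 10×2 = 144
C: 6×5 + 12×6 + 13×5 + 13×5 + 10×4 = 272
D: 6×1 + 12×5 + 13×1 + 13×3 + 10×3 = 148
E: 6×4 + 12×4 + 13×4 + 13×6 + 10×5 = 252
F: 6×3 + 12×2 + 13×6 + 13×4 + 10×1 = 182

C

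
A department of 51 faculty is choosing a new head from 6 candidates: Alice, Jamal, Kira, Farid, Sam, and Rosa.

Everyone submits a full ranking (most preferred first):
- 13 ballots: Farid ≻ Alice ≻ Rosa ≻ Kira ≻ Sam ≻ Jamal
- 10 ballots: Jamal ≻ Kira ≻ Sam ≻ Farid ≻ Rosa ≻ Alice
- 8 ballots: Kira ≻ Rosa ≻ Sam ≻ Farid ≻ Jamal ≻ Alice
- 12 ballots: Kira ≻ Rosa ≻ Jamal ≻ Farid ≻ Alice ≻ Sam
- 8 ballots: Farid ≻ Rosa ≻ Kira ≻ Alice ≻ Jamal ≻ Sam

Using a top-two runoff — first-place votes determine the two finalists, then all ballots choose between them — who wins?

Kira

Round 1 first-place votes: Alice 0, Jamal 10, Kira 20, Farid 21, Sam 0, Rosa 0. Farid and Kira advance.
Runoff: Farid is ranked above Kira on 21 ballots, Kira above Farid on 30.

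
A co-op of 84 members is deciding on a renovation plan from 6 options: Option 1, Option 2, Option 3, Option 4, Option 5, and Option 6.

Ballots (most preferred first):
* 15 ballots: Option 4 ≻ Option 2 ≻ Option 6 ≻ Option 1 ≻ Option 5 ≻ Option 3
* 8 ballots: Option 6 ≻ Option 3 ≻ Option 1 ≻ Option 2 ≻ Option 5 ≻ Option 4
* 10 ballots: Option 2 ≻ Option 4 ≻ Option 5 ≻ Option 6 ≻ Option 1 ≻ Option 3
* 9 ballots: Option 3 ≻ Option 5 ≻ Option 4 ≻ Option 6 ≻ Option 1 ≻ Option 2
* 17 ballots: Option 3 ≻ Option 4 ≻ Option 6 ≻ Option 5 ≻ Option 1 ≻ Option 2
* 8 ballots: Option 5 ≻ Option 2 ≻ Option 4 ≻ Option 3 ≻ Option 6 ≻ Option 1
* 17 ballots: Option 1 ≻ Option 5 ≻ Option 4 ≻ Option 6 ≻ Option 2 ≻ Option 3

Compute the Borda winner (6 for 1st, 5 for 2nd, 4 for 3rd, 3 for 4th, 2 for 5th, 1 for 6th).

Option 1: 15×3 + 8×4 + 10×2 + 9×2 + 17×2 + 8×1 + 17×6 = 259
Option 2: 15×5 + 8×3 + 10×6 + 9×1 + 17×1 + 8×5 + 17×2 = 259
Option 3: 15×1 + 8×5 + 10×1 + 9×6 + 17×6 + 8×3 + 17×1 = 262
Option 4: 15×6 + 8×1 + 10×5 + 9×4 + 17×5 + 8×4 + 17×4 = 369
Option 5: 15×2 + 8×2 + 10×4 + 9×5 + 17×3 + 8×6 + 17×5 = 315
Option 6: 15×4 + 8×6 + 10×3 + 9×3 + 17×4 + 8×2 + 17×3 = 300

Option 4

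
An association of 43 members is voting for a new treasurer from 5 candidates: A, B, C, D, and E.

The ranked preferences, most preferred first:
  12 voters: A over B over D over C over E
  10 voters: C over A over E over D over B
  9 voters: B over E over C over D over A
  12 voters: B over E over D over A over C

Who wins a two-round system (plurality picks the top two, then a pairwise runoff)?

A

Round 1 first-place votes: A 12, B 21, C 10, D 0, E 0. B and A advance.
Runoff: B is ranked above A on 21 ballots, A above B on 22.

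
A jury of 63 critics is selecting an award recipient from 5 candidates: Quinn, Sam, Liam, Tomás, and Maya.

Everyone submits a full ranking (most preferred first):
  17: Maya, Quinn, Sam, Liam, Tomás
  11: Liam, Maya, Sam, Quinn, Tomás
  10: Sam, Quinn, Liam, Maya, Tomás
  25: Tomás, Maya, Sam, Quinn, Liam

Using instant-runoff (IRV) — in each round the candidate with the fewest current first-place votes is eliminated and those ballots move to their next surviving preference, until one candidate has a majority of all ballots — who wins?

Liam

Round 1: Quinn 0, Sam 10, Liam 11, Tomás 25, Maya 17. Quinn eliminated.
Round 2: Sam 10, Liam 11, Tomás 25, Maya 17. Sam eliminated.
Round 3: Liam 21, Tomás 25, Maya 17. Maya eliminated.
Round 4: Liam 38, Tomás 25. Liam has a majority (≥32).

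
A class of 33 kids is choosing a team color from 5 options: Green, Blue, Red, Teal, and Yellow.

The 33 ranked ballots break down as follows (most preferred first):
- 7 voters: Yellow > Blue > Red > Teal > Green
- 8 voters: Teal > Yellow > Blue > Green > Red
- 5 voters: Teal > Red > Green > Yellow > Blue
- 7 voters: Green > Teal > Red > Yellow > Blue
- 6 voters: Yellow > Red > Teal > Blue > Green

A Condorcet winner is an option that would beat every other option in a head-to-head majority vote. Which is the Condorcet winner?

Teal vs Green: 26–7
Teal vs Blue: 26–7
Teal vs Red: 20–13
Teal vs Yellow: 20–13
Teal beats every other option.

Teal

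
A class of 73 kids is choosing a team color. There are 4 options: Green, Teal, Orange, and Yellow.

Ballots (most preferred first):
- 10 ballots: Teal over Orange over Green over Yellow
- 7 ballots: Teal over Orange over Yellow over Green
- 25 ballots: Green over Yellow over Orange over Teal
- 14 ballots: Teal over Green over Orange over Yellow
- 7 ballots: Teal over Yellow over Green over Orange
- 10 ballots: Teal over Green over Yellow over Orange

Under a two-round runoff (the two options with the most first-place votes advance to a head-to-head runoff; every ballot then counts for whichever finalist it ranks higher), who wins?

Round 1 first-place votes: Green 25, Teal 48, Orange 0, Yellow 0. Teal and Green advance.
Runoff: Teal is ranked above Green on 48 ballots, Green above Teal on 25.

Teal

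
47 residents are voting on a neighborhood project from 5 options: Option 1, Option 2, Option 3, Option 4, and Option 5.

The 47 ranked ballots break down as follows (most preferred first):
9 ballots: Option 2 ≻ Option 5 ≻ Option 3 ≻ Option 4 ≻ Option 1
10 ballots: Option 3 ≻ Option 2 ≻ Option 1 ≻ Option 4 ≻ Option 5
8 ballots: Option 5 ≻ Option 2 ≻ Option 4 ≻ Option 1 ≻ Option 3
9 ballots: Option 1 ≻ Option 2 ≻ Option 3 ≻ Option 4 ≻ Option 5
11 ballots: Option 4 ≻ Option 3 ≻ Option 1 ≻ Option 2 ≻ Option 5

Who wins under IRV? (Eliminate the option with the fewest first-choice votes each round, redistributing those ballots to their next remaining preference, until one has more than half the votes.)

Round 1: Option 1 9, Option 2 9, Option 3 10, Option 4 11, Option 5 8. Option 5 eliminated.
Round 2: Option 1 9, Option 2 17, Option 3 10, Option 4 11. Option 1 eliminated.
Round 3: Option 2 26, Option 3 10, Option 4 11. Option 2 has a majority (≥24).

Option 2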